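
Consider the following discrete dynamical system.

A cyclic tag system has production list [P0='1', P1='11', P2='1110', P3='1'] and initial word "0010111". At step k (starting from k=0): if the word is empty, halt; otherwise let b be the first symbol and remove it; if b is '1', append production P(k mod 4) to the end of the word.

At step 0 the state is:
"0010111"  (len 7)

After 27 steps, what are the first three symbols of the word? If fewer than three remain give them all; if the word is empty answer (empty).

[0] "0010111"  (len 7)
[1] "010111"  (len 6)
[2] "10111"  (len 5)
[3] "01111110"  (len 8)
[4] "1111110"  (len 7)
[5] "1111101"  (len 7)
[6] "11110111"  (len 8)
[7] "11101111110"  (len 11)
[8] "11011111101"  (len 11)
[9] "10111111011"  (len 11)
[10] "011111101111"  (len 12)
[11] "11111101111"  (len 11)
[12] "11111011111"  (len 11)
[13] "11110111111"  (len 11)
[14] "111011111111"  (len 12)
[15] "110111111111110"  (len 15)
[16] "101111111111101"  (len 15)
[17] "011111111111011"  (len 15)
[18] "11111111111011"  (len 14)
[19] "11111111110111110"  (len 17)
[20] "11111111101111101"  (len 17)
[21] "11111111011111011"  (len 17)
[22] "111111101111101111"  (len 18)
[23] "111111011111011111110"  (len 21)
[24] "111110111110111111101"  (len 21)
[25] "111101111101111111011"  (len 21)
[26] "1110111110111111101111"  (len 22)
[27] "1101111101111111011111110"  (len 25)

110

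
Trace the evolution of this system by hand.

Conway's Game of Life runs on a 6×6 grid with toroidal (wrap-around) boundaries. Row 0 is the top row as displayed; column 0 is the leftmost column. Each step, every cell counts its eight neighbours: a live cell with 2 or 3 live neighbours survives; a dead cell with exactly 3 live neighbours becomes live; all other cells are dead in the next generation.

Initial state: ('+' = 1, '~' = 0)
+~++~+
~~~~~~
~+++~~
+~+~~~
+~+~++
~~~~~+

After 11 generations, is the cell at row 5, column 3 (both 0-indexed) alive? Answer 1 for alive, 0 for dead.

0

0) +~++~+
~~~~~~
~+++~~
+~+~~~
+~+~++
~~~~~+
1) +~~~++
+~~~+~
~+++~~
+~~~+~
+~~++~
~~+~~~
2) ++~++~
+~+~+~
+++++~
+~~~+~
~+~++~
++~~~~
3) ~~~++~
~~~~~~
+~+~+~
+~~~~~
~++++~
~~~~~~
4) ~~~~~~
~~~~++
~+~~~+
+~~~+~
~+++~~
~~~~~~
5) ~~~~~~
+~~~++
~~~~~~
+~~+++
~+++~~
~~+~~~
6) ~~~~~+
~~~~~+
~~~+~~
++~+++
++~~~+
~+++~~
7) +~+~+~
~~~~+~
~~++~~
~+~+~~
~~~~~~
~++~++
8) +~+~+~
~++~++
~~+++~
~~~+~~
++~++~
+++~++
9) ~~~~~~
+~~~~~
~+~~~+
~+~~~+
~~~~~~
~~~~~~
10) ~~~~~~
+~~~~~
~+~~~+
~~~~~~
~~~~~~
~~~~~~
11) ~~~~~~
+~~~~~
+~~~~~
~~~~~~
~~~~~~
~~~~~~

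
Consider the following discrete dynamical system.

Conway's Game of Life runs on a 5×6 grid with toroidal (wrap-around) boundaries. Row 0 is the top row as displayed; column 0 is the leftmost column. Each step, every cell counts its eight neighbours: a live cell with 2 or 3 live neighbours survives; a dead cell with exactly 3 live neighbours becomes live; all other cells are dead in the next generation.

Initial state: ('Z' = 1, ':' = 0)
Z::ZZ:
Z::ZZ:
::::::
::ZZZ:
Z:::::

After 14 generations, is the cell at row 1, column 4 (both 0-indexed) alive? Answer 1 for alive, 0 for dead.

step 0: Z::ZZ:
Z::ZZ:
::::::
::ZZZ:
Z:::::
step 1: ZZ:ZZ:
:::ZZ:
::Z::Z
:::Z::
:ZZ:::
step 2: ZZ::ZZ
ZZ::::
::Z:::
:Z:Z::
ZZ::Z:
step 3: ::Z:Z:
::Z:::
Z:Z:::
ZZ:Z::
:::ZZ:
step 4: ::Z:Z:
::Z:::
Z:ZZ::
ZZ:ZZZ
:Z::ZZ
step 5: :ZZ:ZZ
::Z:::
Z:::::
::::::
:Z::::
step 6: ZZZZ::
Z:ZZ:Z
::::::
::::::
ZZZ:::
step 7: ::::Z:
Z::ZZZ
::::::
:Z::::
Z::Z::
step 8: Z:::::
:::ZZZ
Z:::ZZ
::::::
::::::
step 9: ::::ZZ
:::Z::
Z::Z::
:::::Z
::::::
step 10: ::::Z:
:::Z:Z
::::Z:
::::::
::::ZZ
step 11: :::Z::
:::Z:Z
::::Z:
::::ZZ
::::ZZ
step 12: :::Z:Z
:::Z::
:::Z::
:::Z::
:::Z:Z
step 13: ::ZZ::
::ZZ::
::ZZZ:
::ZZ::
::ZZ::
step 14: :Z::Z:
:Z::::
:Z::Z:
:Z::::
:Z::Z:

0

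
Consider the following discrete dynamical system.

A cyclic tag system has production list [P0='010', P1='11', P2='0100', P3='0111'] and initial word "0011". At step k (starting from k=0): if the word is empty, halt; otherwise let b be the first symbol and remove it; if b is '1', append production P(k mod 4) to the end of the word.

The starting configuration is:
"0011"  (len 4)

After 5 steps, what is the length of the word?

7

k=0  "0011"  (len 4)
k=1  "011"  (len 3)
k=2  "11"  (len 2)
k=3  "10100"  (len 5)
k=4  "01000111"  (len 8)
k=5  "1000111"  (len 7)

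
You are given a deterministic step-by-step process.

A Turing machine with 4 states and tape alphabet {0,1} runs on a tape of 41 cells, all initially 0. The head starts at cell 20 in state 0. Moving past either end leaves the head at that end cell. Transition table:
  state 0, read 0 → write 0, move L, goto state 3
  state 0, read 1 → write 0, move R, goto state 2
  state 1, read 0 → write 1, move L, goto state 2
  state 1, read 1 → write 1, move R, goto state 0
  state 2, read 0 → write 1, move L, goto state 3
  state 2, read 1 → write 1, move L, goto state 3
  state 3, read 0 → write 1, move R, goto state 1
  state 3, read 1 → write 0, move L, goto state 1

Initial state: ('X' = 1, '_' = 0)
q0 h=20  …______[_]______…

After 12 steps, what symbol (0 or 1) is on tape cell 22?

0

k=0  q0 h=20  …______[_]______…
k=1  q3 h=19  …______[_]______…
k=2  q1 h=20  …_____X[_]______…
k=3  q2 h=19  …______[X]X_____…
k=4  q3 h=18  …______[_]XX____…
k=5  q1 h=19  …_____X[X]X_____…
k=6  q0 h=20  …____XX[X]______…
k=7  q2 h=21  …___XX_[_]______…
k=8  q3 h=20  …____XX[_]X_____…
k=9  q1 h=21  …___XXX[X]______…
k=10  q0 h=22  …__XXXX[_]______…
k=11  q3 h=21  …___XXX[X]______…
k=12  q1 h=20  …____XX[X]______…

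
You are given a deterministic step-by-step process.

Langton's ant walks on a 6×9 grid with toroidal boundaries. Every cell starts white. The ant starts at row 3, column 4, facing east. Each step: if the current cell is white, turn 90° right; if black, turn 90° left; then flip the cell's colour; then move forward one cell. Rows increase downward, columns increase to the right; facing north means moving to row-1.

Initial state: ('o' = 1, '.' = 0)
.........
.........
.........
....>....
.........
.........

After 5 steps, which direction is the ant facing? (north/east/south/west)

north

t=0: .........
.........
.........
....>....
.........
.........
t=1: .........
.........
.........
....o....
....v....
.........
t=2: .........
.........
.........
....o....
...<o....
.........
t=3: .........
.........
.........
...^o....
...oo....
.........
t=4: .........
.........
.........
...o>....
...oo....
.........
t=5: .........
.........
....^....
...o.....
...oo....
.........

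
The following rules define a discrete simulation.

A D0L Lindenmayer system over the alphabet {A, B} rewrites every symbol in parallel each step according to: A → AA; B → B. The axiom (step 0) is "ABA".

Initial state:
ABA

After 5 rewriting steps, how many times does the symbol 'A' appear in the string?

step 0: ABA
step 1: AABAA
step 2: AAAABAAAA
step 3: AAAAAAAABAAAAAAAA
step 4: AAAAAAAAAAAAAAAABAAAAAAAAAAAAAAAA
step 5: AAAAAAAAAAAAAAAAAAAAAAAAAAAAAAAABAAAAAAAAAAAAAAAAAAAAAAAAAAAAAAAA

64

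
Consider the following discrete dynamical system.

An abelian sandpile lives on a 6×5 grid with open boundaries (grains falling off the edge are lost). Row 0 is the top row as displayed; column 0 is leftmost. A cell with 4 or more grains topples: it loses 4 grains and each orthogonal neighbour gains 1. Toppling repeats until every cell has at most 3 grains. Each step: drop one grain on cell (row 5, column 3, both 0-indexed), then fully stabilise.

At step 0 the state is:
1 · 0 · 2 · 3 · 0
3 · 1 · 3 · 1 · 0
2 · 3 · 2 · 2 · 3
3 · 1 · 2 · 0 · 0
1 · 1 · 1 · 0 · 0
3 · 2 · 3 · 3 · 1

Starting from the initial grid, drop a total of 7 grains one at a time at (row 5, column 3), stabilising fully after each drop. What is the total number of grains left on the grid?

51

step 0: 1 · 0 · 2 · 3 · 0
3 · 1 · 3 · 1 · 0
2 · 3 · 2 · 2 · 3
3 · 1 · 2 · 0 · 0
1 · 1 · 1 · 0 · 0
3 · 2 · 3 · 3 · 1
step 1: 1 · 0 · 2 · 3 · 0
3 · 1 · 3 · 1 · 0
2 · 3 · 2 · 2 · 3
3 · 1 · 2 · 0 · 0
1 · 1 · 2 · 1 · 0
3 · 3 · 0 · 1 · 2
step 2: 1 · 0 · 2 · 3 · 0
3 · 1 · 3 · 1 · 0
2 · 3 · 2 · 2 · 3
3 · 1 · 2 · 0 · 0
1 · 1 · 2 · 1 · 0
3 · 3 · 0 · 2 · 2
step 3: 1 · 0 · 2 · 3 · 0
3 · 1 · 3 · 1 · 0
2 · 3 · 2 · 2 · 3
3 · 1 · 2 · 0 · 0
1 · 1 · 2 · 1 · 0
3 · 3 · 0 · 3 · 2
step 4: 1 · 0 · 2 · 3 · 0
3 · 1 · 3 · 1 · 0
2 · 3 · 2 · 2 · 3
3 · 1 · 2 · 0 · 0
1 · 1 · 2 · 2 · 0
3 · 3 · 1 · 0 · 3
step 5: 1 · 0 · 2 · 3 · 0
3 · 1 · 3 · 1 · 0
2 · 3 · 2 · 2 · 3
3 · 1 · 2 · 0 · 0
1 · 1 · 2 · 2 · 0
3 · 3 · 1 · 1 · 3
step 6: 1 · 0 · 2 · 3 · 0
3 · 1 · 3 · 1 · 0
2 · 3 · 2 · 2 · 3
3 · 1 · 2 · 0 · 0
1 · 1 · 2 · 2 · 0
3 · 3 · 1 · 2 · 3
step 7: 1 · 0 · 2 · 3 · 0
3 · 1 · 3 · 1 · 0
2 · 3 · 2 · 2 · 3
3 · 1 · 2 · 0 · 0
1 · 1 · 2 · 2 · 0
3 · 3 · 1 · 3 · 3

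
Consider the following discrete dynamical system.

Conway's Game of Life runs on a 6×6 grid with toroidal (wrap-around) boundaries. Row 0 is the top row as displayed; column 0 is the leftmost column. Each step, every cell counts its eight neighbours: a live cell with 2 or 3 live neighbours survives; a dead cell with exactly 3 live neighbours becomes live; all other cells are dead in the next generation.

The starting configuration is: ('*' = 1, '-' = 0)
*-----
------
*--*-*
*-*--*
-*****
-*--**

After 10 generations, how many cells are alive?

t=0: *-----
------
*--*-*
*-*--*
-*****
-*--**
t=1: *----*
*----*
**--**
------
------
-*----
t=2: -*---*
------
-*--*-
*----*
------
*-----
t=3: *-----
*-----
*----*
*----*
*----*
*-----
t=4: **---*
**----
-*----
-*--*-
-*----
**----
t=5: --*--*
--*--*
-**---
***---
-**---
--*--*
t=6: ******
*-**--
---*--
*--*--
---*--
*-**--
t=7: ------
*-----
-*-**-
--***-
-*-**-
*-----
t=8: ------
------
-*--**
-*---*
-*--**
------
t=9: ------
------
----**
-**---
----**
------
t=10: ------
------
------
*--*--
------
------

2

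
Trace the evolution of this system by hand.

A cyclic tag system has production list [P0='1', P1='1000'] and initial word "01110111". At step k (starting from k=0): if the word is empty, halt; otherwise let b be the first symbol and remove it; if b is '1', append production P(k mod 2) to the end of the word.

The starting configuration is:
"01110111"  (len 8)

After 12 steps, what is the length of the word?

step 0: "01110111"  (len 8)
step 1: "1110111"  (len 7)
step 2: "1101111000"  (len 10)
step 3: "1011110001"  (len 10)
step 4: "0111100011000"  (len 13)
step 5: "111100011000"  (len 12)
step 6: "111000110001000"  (len 15)
step 7: "110001100010001"  (len 15)
step 8: "100011000100011000"  (len 18)
step 9: "000110001000110001"  (len 18)
step 10: "00110001000110001"  (len 17)
step 11: "0110001000110001"  (len 16)
step 12: "110001000110001"  (len 15)

15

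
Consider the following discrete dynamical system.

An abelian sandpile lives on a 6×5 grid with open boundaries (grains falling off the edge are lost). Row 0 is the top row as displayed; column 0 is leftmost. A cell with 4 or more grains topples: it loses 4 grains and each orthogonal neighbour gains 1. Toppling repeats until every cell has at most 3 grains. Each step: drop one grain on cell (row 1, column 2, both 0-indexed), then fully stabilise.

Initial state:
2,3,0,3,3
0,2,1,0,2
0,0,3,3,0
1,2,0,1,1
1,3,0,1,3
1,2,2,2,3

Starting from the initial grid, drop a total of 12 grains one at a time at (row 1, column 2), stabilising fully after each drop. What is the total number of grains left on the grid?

51

step 0: 2,3,0,3,3
0,2,1,0,2
0,0,3,3,0
1,2,0,1,1
1,3,0,1,3
1,2,2,2,3
step 1: 2,3,0,3,3
0,2,2,0,2
0,0,3,3,0
1,2,0,1,1
1,3,0,1,3
1,2,2,2,3
step 2: 2,3,0,3,3
0,2,3,0,2
0,0,3,3,0
1,2,0,1,1
1,3,0,1,3
1,2,2,2,3
step 3: 2,3,1,3,3
0,3,1,2,2
0,1,1,0,1
1,2,1,2,1
1,3,0,1,3
1,2,2,2,3
step 4: 2,3,1,3,3
0,3,2,2,2
0,1,1,0,1
1,2,1,2,1
1,3,0,1,3
1,2,2,2,3
step 5: 2,3,1,3,3
0,3,3,2,2
0,1,1,0,1
1,2,1,2,1
1,3,0,1,3
1,2,2,2,3
step 6: 3,0,3,3,3
1,1,1,3,2
0,2,2,0,1
1,2,1,2,1
1,3,0,1,3
1,2,2,2,3
step 7: 3,0,3,3,3
1,1,2,3,2
0,2,2,0,1
1,2,1,2,1
1,3,0,1,3
1,2,2,2,3
step 8: 3,0,3,3,3
1,1,3,3,2
0,2,2,0,1
1,2,1,2,1
1,3,0,1,3
1,2,2,2,3
step 9: 3,1,1,2,1
1,2,2,2,0
0,2,3,1,2
1,2,1,2,1
1,3,0,1,3
1,2,2,2,3
step 10: 3,1,1,2,1
1,2,3,2,0
0,2,3,1,2
1,2,1,2,1
1,3,0,1,3
1,2,2,2,3
step 11: 3,1,2,2,1
1,3,1,3,0
0,3,0,2,2
1,2,2,2,1
1,3,0,1,3
1,2,2,2,3
step 12: 3,1,2,2,1
1,3,2,3,0
0,3,0,2,2
1,2,2,2,1
1,3,0,1,3
1,2,2,2,3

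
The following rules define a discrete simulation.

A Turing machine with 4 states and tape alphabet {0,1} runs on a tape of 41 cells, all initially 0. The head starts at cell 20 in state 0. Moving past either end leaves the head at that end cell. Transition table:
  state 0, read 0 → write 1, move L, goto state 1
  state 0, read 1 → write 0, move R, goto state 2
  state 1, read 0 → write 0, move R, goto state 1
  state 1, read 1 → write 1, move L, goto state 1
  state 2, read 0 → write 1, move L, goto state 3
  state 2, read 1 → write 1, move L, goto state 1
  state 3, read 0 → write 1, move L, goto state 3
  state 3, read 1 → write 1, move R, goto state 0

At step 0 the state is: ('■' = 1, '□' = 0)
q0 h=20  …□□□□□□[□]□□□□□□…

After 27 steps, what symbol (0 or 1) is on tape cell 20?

[0] q0 h=20  …□□□□□□[□]□□□□□□…
[1] q1 h=19  …□□□□□□[□]■□□□□□…
[2] q1 h=20  …□□□□□□[■]□□□□□□…
[3] q1 h=19  …□□□□□□[□]■□□□□□…
[4] q1 h=20  …□□□□□□[■]□□□□□□…
[5] q1 h=19  …□□□□□□[□]■□□□□□…
[6] q1 h=20  …□□□□□□[■]□□□□□□…
[7] q1 h=19  …□□□□□□[□]■□□□□□…
[8] q1 h=20  …□□□□□□[■]□□□□□□…
[9] q1 h=19  …□□□□□□[□]■□□□□□…
[10] q1 h=20  …□□□□□□[■]□□□□□□…
[11] q1 h=19  …□□□□□□[□]■□□□□□…
[12] q1 h=20  …□□□□□□[■]□□□□□□…
[13] q1 h=19  …□□□□□□[□]■□□□□□…
[14] q1 h=20  …□□□□□□[■]□□□□□□…
[15] q1 h=19  …□□□□□□[□]■□□□□□…
[16] q1 h=20  …□□□□□□[■]□□□□□□…
[17] q1 h=19  …□□□□□□[□]■□□□□□…
[18] q1 h=20  …□□□□□□[■]□□□□□□…
[19] q1 h=19  …□□□□□□[□]■□□□□□…
[20] q1 h=20  …□□□□□□[■]□□□□□□…
[21] q1 h=19  …□□□□□□[□]■□□□□□…
[22] q1 h=20  …□□□□□□[■]□□□□□□…
[23] q1 h=19  …□□□□□□[□]■□□□□□…
[24] q1 h=20  …□□□□□□[■]□□□□□□…
[25] q1 h=19  …□□□□□□[□]■□□□□□…
[26] q1 h=20  …□□□□□□[■]□□□□□□…
[27] q1 h=19  …□□□□□□[□]■□□□□□…

1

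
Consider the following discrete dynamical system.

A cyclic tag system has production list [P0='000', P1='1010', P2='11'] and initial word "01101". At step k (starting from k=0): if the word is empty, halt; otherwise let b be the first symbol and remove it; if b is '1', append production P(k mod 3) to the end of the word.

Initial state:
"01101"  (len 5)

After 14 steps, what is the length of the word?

20

[0] "01101"  (len 5)
[1] "1101"  (len 4)
[2] "1011010"  (len 7)
[3] "01101011"  (len 8)
[4] "1101011"  (len 7)
[5] "1010111010"  (len 10)
[6] "01011101011"  (len 11)
[7] "1011101011"  (len 10)
[8] "0111010111010"  (len 13)
[9] "111010111010"  (len 12)
[10] "11010111010000"  (len 14)
[11] "10101110100001010"  (len 17)
[12] "010111010000101011"  (len 18)
[13] "10111010000101011"  (len 17)
[14] "01110100001010111010"  (len 20)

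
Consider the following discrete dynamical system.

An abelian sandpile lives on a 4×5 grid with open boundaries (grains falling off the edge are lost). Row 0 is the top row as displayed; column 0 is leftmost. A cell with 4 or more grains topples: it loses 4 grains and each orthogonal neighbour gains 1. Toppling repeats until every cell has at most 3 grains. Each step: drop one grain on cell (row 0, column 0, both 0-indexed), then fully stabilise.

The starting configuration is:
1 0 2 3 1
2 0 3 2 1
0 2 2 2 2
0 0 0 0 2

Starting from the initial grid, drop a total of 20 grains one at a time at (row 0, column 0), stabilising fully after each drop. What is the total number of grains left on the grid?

t=0: 1 0 2 3 1
2 0 3 2 1
0 2 2 2 2
0 0 0 0 2
t=1: 2 0 2 3 1
2 0 3 2 1
0 2 2 2 2
0 0 0 0 2
t=2: 3 0 2 3 1
2 0 3 2 1
0 2 2 2 2
0 0 0 0 2
t=3: 0 1 2 3 1
3 0 3 2 1
0 2 2 2 2
0 0 0 0 2
t=4: 1 1 2 3 1
3 0 3 2 1
0 2 2 2 2
0 0 0 0 2
t=5: 2 1 2 3 1
3 0 3 2 1
0 2 2 2 2
0 0 0 0 2
t=6: 3 1 2 3 1
3 0 3 2 1
0 2 2 2 2
0 0 0 0 2
t=7: 1 2 2 3 1
0 1 3 2 1
1 2 2 2 2
0 0 0 0 2
t=8: 2 2 2 3 1
0 1 3 2 1
1 2 2 2 2
0 0 0 0 2
t=9: 3 2 2 3 1
0 1 3 2 1
1 2 2 2 2
0 0 0 0 2
t=10: 0 3 2 3 1
1 1 3 2 1
1 2 2 2 2
0 0 0 0 2
t=11: 1 3 2 3 1
1 1 3 2 1
1 2 2 2 2
0 0 0 0 2
t=12: 2 3 2 3 1
1 1 3 2 1
1 2 2 2 2
0 0 0 0 2
t=13: 3 3 2 3 1
1 1 3 2 1
1 2 2 2 2
0 0 0 0 2
t=14: 1 0 3 3 1
2 2 3 2 1
1 2 2 2 2
0 0 0 0 2
t=15: 2 0 3 3 1
2 2 3 2 1
1 2 2 2 2
0 0 0 0 2
t=16: 3 0 3 3 1
2 2 3 2 1
1 2 2 2 2
0 0 0 0 2
t=17: 0 1 3 3 1
3 2 3 2 1
1 2 2 2 2
0 0 0 0 2
t=18: 1 1 3 3 1
3 2 3 2 1
1 2 2 2 2
0 0 0 0 2
t=19: 2 1 3 3 1
3 2 3 2 1
1 2 2 2 2
0 0 0 0 2
t=20: 3 1 3 3 1
3 2 3 2 1
1 2 2 2 2
0 0 0 0 2

33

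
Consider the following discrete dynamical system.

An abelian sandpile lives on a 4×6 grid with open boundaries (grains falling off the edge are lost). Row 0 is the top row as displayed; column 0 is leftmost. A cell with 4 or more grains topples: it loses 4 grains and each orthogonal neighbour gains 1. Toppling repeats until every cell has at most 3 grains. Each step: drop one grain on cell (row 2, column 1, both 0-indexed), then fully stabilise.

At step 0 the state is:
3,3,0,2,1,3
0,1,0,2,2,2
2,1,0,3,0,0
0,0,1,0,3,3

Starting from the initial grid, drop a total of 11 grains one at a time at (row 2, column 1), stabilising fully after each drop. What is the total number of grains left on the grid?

39

[0] 3,3,0,2,1,3
0,1,0,2,2,2
2,1,0,3,0,0
0,0,1,0,3,3
[1] 3,3,0,2,1,3
0,1,0,2,2,2
2,2,0,3,0,0
0,0,1,0,3,3
[2] 3,3,0,2,1,3
0,1,0,2,2,2
2,3,0,3,0,0
0,0,1,0,3,3
[3] 3,3,0,2,1,3
0,2,0,2,2,2
3,0,1,3,0,0
0,1,1,0,3,3
[4] 3,3,0,2,1,3
0,2,0,2,2,2
3,1,1,3,0,0
0,1,1,0,3,3
[5] 3,3,0,2,1,3
0,2,0,2,2,2
3,2,1,3,0,0
0,1,1,0,3,3
[6] 3,3,0,2,1,3
0,2,0,2,2,2
3,3,1,3,0,0
0,1,1,0,3,3
[7] 3,3,0,2,1,3
1,3,0,2,2,2
0,1,2,3,0,0
1,2,1,0,3,3
[8] 3,3,0,2,1,3
1,3,0,2,2,2
0,2,2,3,0,0
1,2,1,0,3,3
[9] 3,3,0,2,1,3
1,3,0,2,2,2
0,3,2,3,0,0
1,2,1,0,3,3
[10] 0,1,1,2,1,3
3,1,1,2,2,2
1,1,3,3,0,0
1,3,1,0,3,3
[11] 0,1,1,2,1,3
3,1,1,2,2,2
1,2,3,3,0,0
1,3,1,0,3,3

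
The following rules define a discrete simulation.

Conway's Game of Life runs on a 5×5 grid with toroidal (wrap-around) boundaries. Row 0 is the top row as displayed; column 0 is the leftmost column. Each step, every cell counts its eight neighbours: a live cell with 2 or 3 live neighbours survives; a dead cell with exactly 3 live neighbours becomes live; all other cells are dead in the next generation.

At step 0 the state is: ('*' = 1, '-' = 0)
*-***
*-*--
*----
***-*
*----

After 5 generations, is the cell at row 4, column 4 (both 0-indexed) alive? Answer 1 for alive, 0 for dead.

1

0) *-***
*-*--
*----
***-*
*----
1) *-**-
*-*--
--**-
----*
-----
2) --***
-----
-****
---*-
---**
3) --*-*
**---
--***
*----
-----
4) **---
**---
--***
---**
-----
5) **---
---*-
-**--
--*-*
*---*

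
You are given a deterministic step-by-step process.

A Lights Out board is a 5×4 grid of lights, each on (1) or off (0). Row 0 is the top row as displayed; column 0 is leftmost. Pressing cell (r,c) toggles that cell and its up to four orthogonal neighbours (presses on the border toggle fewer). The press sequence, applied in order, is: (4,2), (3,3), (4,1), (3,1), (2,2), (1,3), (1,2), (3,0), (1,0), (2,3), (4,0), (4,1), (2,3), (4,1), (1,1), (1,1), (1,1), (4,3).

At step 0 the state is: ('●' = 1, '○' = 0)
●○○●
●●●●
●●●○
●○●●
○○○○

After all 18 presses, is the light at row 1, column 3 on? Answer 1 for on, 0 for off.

1

0) ●○○●
●●●●
●●●○
●○●●
○○○○
1) ●○○●
●●●●
●●●○
●○○●
○●●●
2) ●○○●
●●●●
●●●●
●○●○
○●●○
3) ●○○●
●●●●
●●●●
●●●○
●○○○
4) ●○○●
●●●●
●○●●
○○○○
●●○○
5) ●○○●
●●○●
●●○○
○○●○
●●○○
6) ●○○○
●●●○
●●○●
○○●○
●●○○
7) ●○●○
●○○●
●●●●
○○●○
●●○○
8) ●○●○
●○○●
○●●●
●●●○
○●○○
9) ○○●○
○●○●
●●●●
●●●○
○●○○
10) ○○●○
○●○○
●●○○
●●●●
○●○○
11) ○○●○
○●○○
●●○○
○●●●
●○○○
12) ○○●○
○●○○
●●○○
○○●●
○●●○
13) ○○●○
○●○●
●●●●
○○●○
○●●○
14) ○○●○
○●○●
●●●●
○●●○
●○○○
15) ○●●○
●○●●
●○●●
○●●○
●○○○
16) ○○●○
○●○●
●●●●
○●●○
●○○○
17) ○●●○
●○●●
●○●●
○●●○
●○○○
18) ○●●○
●○●●
●○●●
○●●●
●○●●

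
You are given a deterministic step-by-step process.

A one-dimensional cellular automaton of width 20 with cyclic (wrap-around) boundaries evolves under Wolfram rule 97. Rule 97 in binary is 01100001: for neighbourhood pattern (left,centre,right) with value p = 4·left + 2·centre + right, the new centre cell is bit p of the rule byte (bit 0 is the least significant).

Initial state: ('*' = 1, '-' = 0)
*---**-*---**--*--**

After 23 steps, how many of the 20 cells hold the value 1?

0) *---**-*---**--*--**
1) *-*--**--*--*-------
2) -*----*-------*****-
3) ---**---*****-----*-
4) **--*-*-----*-***---
5) -*---*--***--*--*-*-
6) ---*------*------*--
7) **---****---****---*
8) -*-*----*-*----*-*--
9) --*--**--*--**--*--*
10) ------*------*------
11) *****---****---*****
12) ----*-*----*-*------
13) ***--*--**--*--*****
14) --*------*----------
15) *---****---*********
16) *-*----*-*----------
17) -*--**--*--********-
18) -----*------------*-
19) ****---**********---
20) ---*-*----------*-*-
21) **--*--********--*--
22) -*------------*-----
23) ---**********---****

14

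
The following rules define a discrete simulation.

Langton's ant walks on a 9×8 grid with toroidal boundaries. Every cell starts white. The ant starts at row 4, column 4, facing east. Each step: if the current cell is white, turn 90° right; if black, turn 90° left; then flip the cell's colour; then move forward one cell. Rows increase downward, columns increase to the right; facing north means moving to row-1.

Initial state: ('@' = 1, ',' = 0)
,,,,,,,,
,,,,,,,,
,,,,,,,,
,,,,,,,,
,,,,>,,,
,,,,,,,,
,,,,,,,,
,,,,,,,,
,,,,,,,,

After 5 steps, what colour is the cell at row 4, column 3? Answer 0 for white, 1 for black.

0) ,,,,,,,,
,,,,,,,,
,,,,,,,,
,,,,,,,,
,,,,>,,,
,,,,,,,,
,,,,,,,,
,,,,,,,,
,,,,,,,,
1) ,,,,,,,,
,,,,,,,,
,,,,,,,,
,,,,,,,,
,,,,@,,,
,,,,v,,,
,,,,,,,,
,,,,,,,,
,,,,,,,,
2) ,,,,,,,,
,,,,,,,,
,,,,,,,,
,,,,,,,,
,,,,@,,,
,,,<@,,,
,,,,,,,,
,,,,,,,,
,,,,,,,,
3) ,,,,,,,,
,,,,,,,,
,,,,,,,,
,,,,,,,,
,,,^@,,,
,,,@@,,,
,,,,,,,,
,,,,,,,,
,,,,,,,,
4) ,,,,,,,,
,,,,,,,,
,,,,,,,,
,,,,,,,,
,,,@>,,,
,,,@@,,,
,,,,,,,,
,,,,,,,,
,,,,,,,,
5) ,,,,,,,,
,,,,,,,,
,,,,,,,,
,,,,^,,,
,,,@,,,,
,,,@@,,,
,,,,,,,,
,,,,,,,,
,,,,,,,,

1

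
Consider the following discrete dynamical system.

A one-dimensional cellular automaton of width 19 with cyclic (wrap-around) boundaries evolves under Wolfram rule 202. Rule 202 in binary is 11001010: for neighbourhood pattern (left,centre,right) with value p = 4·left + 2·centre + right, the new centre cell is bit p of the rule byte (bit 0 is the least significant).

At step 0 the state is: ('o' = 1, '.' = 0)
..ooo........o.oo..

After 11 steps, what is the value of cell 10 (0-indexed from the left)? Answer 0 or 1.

1

gen 0: ..ooo........o.oo..
gen 1: .oooo.......o..oo..
gen 2: ooooo......o..ooo..
gen 3: ooooo.....o..oooo.o
gen 4: ooooo....o..ooooo.o
gen 5: ooooo...o..oooooo.o
gen 6: ooooo..o..ooooooo.o
gen 7: ooooo.o..oooooooo.o
gen 8: ooooo...ooooooooo.o
gen 9: ooooo..oooooooooo.o
gen 10: ooooo.ooooooooooo.o
gen 11: ooooo.ooooooooooo.o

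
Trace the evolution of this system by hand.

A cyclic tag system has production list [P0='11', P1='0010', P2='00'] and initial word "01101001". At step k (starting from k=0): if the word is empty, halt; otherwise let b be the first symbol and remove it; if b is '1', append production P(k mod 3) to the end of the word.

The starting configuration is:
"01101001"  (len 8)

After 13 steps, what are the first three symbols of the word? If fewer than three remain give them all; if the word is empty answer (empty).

000

step 0: "01101001"  (len 8)
step 1: "1101001"  (len 7)
step 2: "1010010010"  (len 10)
step 3: "01001001000"  (len 11)
step 4: "1001001000"  (len 10)
step 5: "0010010000010"  (len 13)
step 6: "010010000010"  (len 12)
step 7: "10010000010"  (len 11)
step 8: "00100000100010"  (len 14)
step 9: "0100000100010"  (len 13)
step 10: "100000100010"  (len 12)
step 11: "000001000100010"  (len 15)
step 12: "00001000100010"  (len 14)
step 13: "0001000100010"  (len 13)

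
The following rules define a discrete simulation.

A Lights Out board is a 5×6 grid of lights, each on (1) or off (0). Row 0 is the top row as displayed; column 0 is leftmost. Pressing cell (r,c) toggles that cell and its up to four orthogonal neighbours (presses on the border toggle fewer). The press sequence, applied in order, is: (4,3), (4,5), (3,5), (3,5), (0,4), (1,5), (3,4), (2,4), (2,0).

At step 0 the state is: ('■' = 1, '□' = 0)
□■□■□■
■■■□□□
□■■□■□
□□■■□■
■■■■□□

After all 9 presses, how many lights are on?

19

0) □■□■□■
■■■□□□
□■■□■□
□□■■□■
■■■■□□
1) □■□■□■
■■■□□□
□■■□■□
□□■□□■
■■□□■□
2) □■□■□■
■■■□□□
□■■□■□
□□■□□□
■■□□□■
3) □■□■□■
■■■□□□
□■■□■■
□□■□■■
■■□□□□
4) □■□■□■
■■■□□□
□■■□■□
□□■□□□
■■□□□■
5) □■□□■□
■■■□■□
□■■□■□
□□■□□□
■■□□□■
6) □■□□■■
■■■□□■
□■■□■■
□□■□□□
■■□□□■
7) □■□□■■
■■■□□■
□■■□□■
□□■■■■
■■□□■■
8) □■□□■■
■■■□■■
□■■■■□
□□■■□■
■■□□■■
9) □■□□■■
□■■□■■
■□■■■□
■□■■□■
■■□□■■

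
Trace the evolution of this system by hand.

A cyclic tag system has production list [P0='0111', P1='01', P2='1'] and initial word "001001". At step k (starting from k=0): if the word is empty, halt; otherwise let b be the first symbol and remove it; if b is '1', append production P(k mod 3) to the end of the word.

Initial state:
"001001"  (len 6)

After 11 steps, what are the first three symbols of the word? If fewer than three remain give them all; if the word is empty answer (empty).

k=0  "001001"  (len 6)
k=1  "01001"  (len 5)
k=2  "1001"  (len 4)
k=3  "0011"  (len 4)
k=4  "011"  (len 3)
k=5  "11"  (len 2)
k=6  "11"  (len 2)
k=7  "10111"  (len 5)
k=8  "011101"  (len 6)
k=9  "11101"  (len 5)
k=10  "11010111"  (len 8)
k=11  "101011101"  (len 9)

101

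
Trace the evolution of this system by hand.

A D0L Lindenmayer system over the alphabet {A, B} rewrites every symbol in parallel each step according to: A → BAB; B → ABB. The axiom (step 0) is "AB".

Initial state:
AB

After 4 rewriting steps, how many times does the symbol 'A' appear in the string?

t=0: AB
t=1: BABABB
t=2: ABBBABABBBABABBABB
t=3: BABABBABBABBBABABBBABABBABBABBBABABBBABABBABBBABABBABB
t=4: ABBBABABBBABABBABBBABABBABBBABABBABBABBBABABBBABABBABBABBB…BABBABBBABABBBABABBABBBABABBABBABBBABABBBABABBABBBABABBABB  (len 162)

54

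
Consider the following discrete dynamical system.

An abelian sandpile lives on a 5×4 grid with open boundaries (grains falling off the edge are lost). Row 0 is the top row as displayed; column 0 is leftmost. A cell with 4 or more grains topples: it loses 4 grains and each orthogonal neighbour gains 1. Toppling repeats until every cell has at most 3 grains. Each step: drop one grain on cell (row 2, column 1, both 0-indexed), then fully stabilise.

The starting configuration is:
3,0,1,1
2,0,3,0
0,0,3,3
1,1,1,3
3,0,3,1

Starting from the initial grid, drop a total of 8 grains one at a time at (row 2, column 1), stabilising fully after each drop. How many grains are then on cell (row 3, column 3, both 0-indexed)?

0

[0] 3,0,1,1
2,0,3,0
0,0,3,3
1,1,1,3
3,0,3,1
[1] 3,0,1,1
2,0,3,0
0,1,3,3
1,1,1,3
3,0,3,1
[2] 3,0,1,1
2,0,3,0
0,2,3,3
1,1,1,3
3,0,3,1
[3] 3,0,1,1
2,0,3,0
0,3,3,3
1,1,1,3
3,0,3,1
[4] 3,0,2,1
2,2,0,2
1,1,2,1
1,2,3,0
3,0,3,2
[5] 3,0,2,1
2,2,0,2
1,2,2,1
1,2,3,0
3,0,3,2
[6] 3,0,2,1
2,2,0,2
1,3,2,1
1,2,3,0
3,0,3,2
[7] 3,0,2,1
2,3,0,2
2,0,3,1
1,3,3,0
3,0,3,2
[8] 3,0,2,1
2,3,0,2
2,1,3,1
1,3,3,0
3,0,3,2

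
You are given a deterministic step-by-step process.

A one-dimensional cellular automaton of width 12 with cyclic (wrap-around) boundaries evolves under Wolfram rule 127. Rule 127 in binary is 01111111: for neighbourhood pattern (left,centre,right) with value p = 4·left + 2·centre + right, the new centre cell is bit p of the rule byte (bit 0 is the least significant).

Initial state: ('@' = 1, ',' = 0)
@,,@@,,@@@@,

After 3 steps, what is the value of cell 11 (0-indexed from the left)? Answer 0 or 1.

1

[0] @,,@@,,@@@@,
[1] @@@@@@@@,,@@
[2] ,,,,,,,@@@@,
[3] @@@@@@@@,,@@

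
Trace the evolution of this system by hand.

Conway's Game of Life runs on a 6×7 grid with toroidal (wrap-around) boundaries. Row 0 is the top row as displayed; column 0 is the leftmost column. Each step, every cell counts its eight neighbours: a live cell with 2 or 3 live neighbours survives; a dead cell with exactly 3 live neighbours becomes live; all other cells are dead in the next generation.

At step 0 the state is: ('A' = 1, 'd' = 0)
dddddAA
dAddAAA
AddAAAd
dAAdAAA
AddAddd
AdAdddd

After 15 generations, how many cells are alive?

13

t=0: dddddAA
dAddAAA
AddAAAd
dAAdAAA
AddAddd
AdAdddd
t=1: dAddAdd
dddAddd
ddddddd
dAAdddd
AddAAAd
AAddddd
t=2: AAAdddd
ddddddd
ddAdddd
dAAAAdd
AddAAdA
AAAAdAA
t=3: dddAddd
ddAdddd
dAAdddd
AAddAAd
ddddddd
dddddAd
t=4: ddddddd
dAAAddd
AdAAddd
AAAdddd
ddddAAA
ddddddd
t=5: ddAdddd
dAdAddd
Adddddd
AdAdAAd
AAdddAA
dddddAd
t=6: ddAdddd
dAAdddd
AdAAAdA
ddddAAd
AAddddd
AAdddAd
t=7: AdAdddd
Adddddd
AdAdAdA
ddAdAAd
AAddAAd
AdAdddA
t=8: Adddddd
AddAddd
AdddAdA
ddAdddd
AdAdAdd
ddAAdAd
t=9: dAAAAdA
AAddddd
AAdAddA
AddddAA
ddAdAdd
ddAAAdA
t=10: ddddAdA
ddddAAd
ddAddAd
ddAAAAd
AAAdAdd
Adddddd
t=11: ddddAdA
dddAAdA
ddAdddA
dddddAA
AdAdAAA
AddAdAA
t=12: ddddddd
AddAAdA
AddAAdA
dAdAAdd
dAdAddd
dAdAddd
t=13: AdAAAdd
AddAAdA
dAddddA
dAdddAd
AAdAddd
ddddddd
t=14: AAAdAAA
ddddAdA
dAAdAdA
dAddddA
AAAdddd
AdddAdd
t=15: dAddAdd
ddddAdd
dAAAddA
dddAdAA
ddAdddA
ddddAdd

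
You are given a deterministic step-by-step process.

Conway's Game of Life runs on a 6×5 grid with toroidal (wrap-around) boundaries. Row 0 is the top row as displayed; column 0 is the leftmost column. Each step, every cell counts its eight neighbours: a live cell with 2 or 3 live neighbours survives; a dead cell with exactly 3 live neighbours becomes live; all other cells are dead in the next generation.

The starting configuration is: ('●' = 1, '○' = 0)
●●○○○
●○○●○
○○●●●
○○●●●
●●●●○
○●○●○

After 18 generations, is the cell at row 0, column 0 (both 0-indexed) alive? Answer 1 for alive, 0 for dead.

gen 0: ●●○○○
●○○●○
○○●●●
○○●●●
●●●●○
○●○●○
gen 1: ●●○○○
●○○●○
●●○○○
○○○○○
●○○○○
○○○●○
gen 2: ●●●○○
○○●○○
●●○○●
●●○○○
○○○○○
●●○○●
gen 3: ○○●●●
○○●●●
○○●○●
○●○○●
○○○○●
○○●○●
gen 4: ●●○○○
●●○○○
○●●○●
○○○○●
○○○○●
●○●○●
gen 5: ○○●○○
○○○○●
○●●●●
○○○○●
○○○○●
○○○●●
gen 6: ○○○○●
●●○○●
○○●○●
○○●○●
●○○○●
○○○●●
gen 7: ○○○○○
○●○○●
○○●○●
○●○○●
●○○○○
○○○●○
gen 8: ○○○○○
●○○●○
○●●○●
○●○●●
●○○○●
○○○○○
gen 9: ○○○○○
●●●●●
○●○○○
○●○○○
●○○●●
○○○○○
gen 10: ●●●●●
●●●●●
○○○●●
○●●○●
●○○○●
○○○○●
gen 11: ○○○○○
○○○○○
○○○○○
○●●○○
○●○○●
○○●○○
gen 12: ○○○○○
○○○○○
○○○○○
●●●○○
●●○●○
○○○○○
gen 13: ○○○○○
○○○○○
○●○○○
●○●○●
●○○○●
○○○○○
gen 14: ○○○○○
○○○○○
●●○○○
○○○●●
●●○●●
○○○○○
gen 15: ○○○○○
○○○○○
●○○○●
○○○●○
●○●●○
●○○○●
gen 16: ○○○○○
○○○○○
○○○○●
●●●●○
●●●●○
●●○●●
gen 17: ●○○○●
○○○○○
●●●●●
○○○○○
○○○○○
○○○●○
gen 18: ○○○○●
○○●○○
●●●●●
●●●●●
○○○○○
○○○○●

0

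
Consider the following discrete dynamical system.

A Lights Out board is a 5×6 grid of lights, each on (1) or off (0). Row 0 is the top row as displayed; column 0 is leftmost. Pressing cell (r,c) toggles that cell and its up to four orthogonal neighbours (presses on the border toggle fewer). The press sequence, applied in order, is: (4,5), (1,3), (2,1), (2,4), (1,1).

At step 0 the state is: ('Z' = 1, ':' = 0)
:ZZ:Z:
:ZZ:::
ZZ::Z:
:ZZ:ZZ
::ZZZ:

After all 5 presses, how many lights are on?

t=0: :ZZ:Z:
:ZZ:::
ZZ::Z:
:ZZ:ZZ
::ZZZ:
t=1: :ZZ:Z:
:ZZ:::
ZZ::Z:
:ZZ:Z:
::ZZ:Z
t=2: :ZZZZ:
:Z:ZZ:
ZZ:ZZ:
:ZZ:Z:
::ZZ:Z
t=3: :ZZZZ:
:::ZZ:
::ZZZ:
::Z:Z:
::ZZ:Z
t=4: :ZZZZ:
:::Z::
::Z::Z
::Z:::
::ZZ:Z
t=5: ::ZZZ:
ZZZZ::
:ZZ::Z
::Z:::
::ZZ:Z

14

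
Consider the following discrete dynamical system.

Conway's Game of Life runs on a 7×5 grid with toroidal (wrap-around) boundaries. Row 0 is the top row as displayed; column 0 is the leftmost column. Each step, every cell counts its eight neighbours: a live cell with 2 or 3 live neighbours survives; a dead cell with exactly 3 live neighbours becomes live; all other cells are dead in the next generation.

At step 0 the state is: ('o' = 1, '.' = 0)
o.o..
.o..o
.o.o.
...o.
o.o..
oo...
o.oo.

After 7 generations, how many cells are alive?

5

t=0: o.o..
.o..o
.o.o.
...o.
o.o..
oo...
o.oo.
t=1: o.o..
.o.oo
o..oo
.o.oo
o.o.o
o..o.
o.oo.
t=2: o....
.o...
.o...
.o...
..o..
o....
o.oo.
t=3: o.o.o
oo...
ooo..
.oo..
.o...
..ooo
o....
t=4: ....o
...o.
.....
.....
oo...
ooooo
o.o..
t=5: ...oo
.....
.....
.....
...o.
...o.
..o..
t=6: ...o.
.....
.....
.....
.....
..oo.
..o.o
t=7: ...o.
.....
.....
.....
.....
..oo.
..o.o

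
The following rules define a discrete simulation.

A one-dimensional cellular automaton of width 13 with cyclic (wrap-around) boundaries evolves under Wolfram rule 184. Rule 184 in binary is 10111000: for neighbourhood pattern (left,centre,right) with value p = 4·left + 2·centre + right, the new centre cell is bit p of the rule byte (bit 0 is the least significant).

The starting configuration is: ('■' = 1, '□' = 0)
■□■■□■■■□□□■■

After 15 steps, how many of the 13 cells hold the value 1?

0) ■□■■□■■■□□□■■
1) □■■□■■■□■□□■■
2) ■■□■■■□■□■□■□
3) ■□■■■□■□■□■□■
4) □■■■□■□■□■□■■
5) ■■■□■□■□■□■■□
6) ■■□■□■□■□■■□■
7) ■□■□■□■□■■□■■
8) □■□■□■□■■□■■■
9) ■□■□■□■■□■■■□
10) □■□■□■■□■■■□■
11) ■□■□■■□■■■□■□
12) □■□■■□■■■□■□■
13) ■□■■□■■■□■□■□
14) □■■□■■■□■□■□■
15) ■■□■■■□■□■□■□

8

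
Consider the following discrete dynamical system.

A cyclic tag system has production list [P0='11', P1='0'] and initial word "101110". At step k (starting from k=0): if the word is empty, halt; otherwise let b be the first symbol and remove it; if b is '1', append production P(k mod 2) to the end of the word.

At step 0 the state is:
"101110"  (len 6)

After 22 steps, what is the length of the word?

step 0: "101110"  (len 6)
step 1: "0111011"  (len 7)
step 2: "111011"  (len 6)
step 3: "1101111"  (len 7)
step 4: "1011110"  (len 7)
step 5: "01111011"  (len 8)
step 6: "1111011"  (len 7)
step 7: "11101111"  (len 8)
step 8: "11011110"  (len 8)
step 9: "101111011"  (len 9)
step 10: "011110110"  (len 9)
step 11: "11110110"  (len 8)
step 12: "11101100"  (len 8)
step 13: "110110011"  (len 9)
step 14: "101100110"  (len 9)
step 15: "0110011011"  (len 10)
step 16: "110011011"  (len 9)
step 17: "1001101111"  (len 10)
step 18: "0011011110"  (len 10)
step 19: "011011110"  (len 9)
step 20: "11011110"  (len 8)
step 21: "101111011"  (len 9)
step 22: "011110110"  (len 9)

9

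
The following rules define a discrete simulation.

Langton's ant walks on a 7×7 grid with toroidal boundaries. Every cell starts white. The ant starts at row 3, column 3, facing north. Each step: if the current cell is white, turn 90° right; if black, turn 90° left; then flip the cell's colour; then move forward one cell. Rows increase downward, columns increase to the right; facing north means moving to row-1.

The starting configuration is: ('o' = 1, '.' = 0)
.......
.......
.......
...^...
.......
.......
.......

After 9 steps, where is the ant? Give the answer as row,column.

3,2

k=0  .......
.......
.......
...^...
.......
.......
.......
k=1  .......
.......
.......
...o>..
.......
.......
.......
k=2  .......
.......
.......
...oo..
....v..
.......
.......
k=3  .......
.......
.......
...oo..
...<o..
.......
.......
k=4  .......
.......
.......
...^o..
...oo..
.......
.......
k=5  .......
.......
.......
..<.o..
...oo..
.......
.......
k=6  .......
.......
..^....
..o.o..
...oo..
.......
.......
k=7  .......
.......
..o>...
..o.o..
...oo..
.......
.......
k=8  .......
.......
..oo...
..ovo..
...oo..
.......
.......
k=9  .......
.......
..oo...
..<oo..
...oo..
.......
.......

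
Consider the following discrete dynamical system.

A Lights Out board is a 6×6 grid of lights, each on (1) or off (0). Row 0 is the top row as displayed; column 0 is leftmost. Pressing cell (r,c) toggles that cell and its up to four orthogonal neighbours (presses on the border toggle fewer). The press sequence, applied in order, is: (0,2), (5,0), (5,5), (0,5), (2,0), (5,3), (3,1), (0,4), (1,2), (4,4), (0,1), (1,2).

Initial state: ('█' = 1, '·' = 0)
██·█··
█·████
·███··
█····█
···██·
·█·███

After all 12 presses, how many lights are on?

gen 0: ██·█··
█·████
·███··
█····█
···██·
·█·███
gen 1: █·█···
█··███
·███··
█····█
···██·
·█·███
gen 2: █·█···
█··███
·███··
█····█
█··██·
█··███
gen 3: █·█···
█··███
·███··
█····█
█··███
█··█··
gen 4: █·█·██
█··██·
·███··
█····█
█··███
█··█··
gen 5: █·█·██
···██·
█·██··
·····█
█··███
█··█··
gen 6: █·█·██
···██·
█·██··
·····█
█···██
█·█·█·
gen 7: █·█·██
···██·
████··
███··█
██··██
█·█·█·
gen 8: █·██··
···█··
████··
███··█
██··██
█·█·█·
gen 9: █··█··
·██···
██·█··
███··█
██··██
█·█·█·
gen 10: █··█··
·██···
██·█··
███·██
██·█··
█·█···
gen 11: ·███··
··█···
██·█··
███·██
██·█··
█·█···
gen 12: ·█·█··
·█·█··
████··
███·██
██·█··
█·█···

18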